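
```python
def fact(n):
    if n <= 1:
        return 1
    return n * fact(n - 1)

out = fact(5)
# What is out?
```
Call trace:
fact(n=5)
  fact(n=4)
    fact(n=3)
      fact(n=2)
        fact(n=1)
        -> return 1
      -> return 2
    -> return 6
  -> return 24
-> return 120

Final answer: 120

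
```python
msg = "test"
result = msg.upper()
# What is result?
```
Trace:
  msg='test'
  msg='test', result='TEST'

Final answer: 'TEST'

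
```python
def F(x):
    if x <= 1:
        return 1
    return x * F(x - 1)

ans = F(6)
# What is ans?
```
Call trace:
F(x=6)
  F(x=5)
    F(x=4)
      F(x=3)
        F(x=2)
          F(x=1)
          -> return 1
        -> return 2
      -> return 6
    -> return 24
  -> return 120
-> return 720

Final answer: 720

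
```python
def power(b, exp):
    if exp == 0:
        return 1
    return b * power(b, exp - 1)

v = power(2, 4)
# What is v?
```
Call trace:
power(b=2, exp=4)
  power(b=2, exp=3)
    power(b=2, exp=2)
      power(b=2, exp=1)
        power(b=2, exp=0)
        -> return 1
      -> return 2
    -> return 4
  -> return 8
-> return 16

Final answer: 16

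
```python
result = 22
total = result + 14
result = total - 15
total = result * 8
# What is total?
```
Trace:
  result=22
  result=22, total=36
  result=21, total=36
  result=21, total=168

Final answer: 168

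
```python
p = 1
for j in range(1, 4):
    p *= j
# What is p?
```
Trace:
  p=1
  p=1, j=1
  p=2, j=2
  p=6, j=3

Final answer: 6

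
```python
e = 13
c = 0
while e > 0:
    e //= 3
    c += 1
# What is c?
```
Trace:
  e=13
  e=13, c=0
  e=4, c=1
  e=1, c=2
  e=0, c=3

Final answer: 3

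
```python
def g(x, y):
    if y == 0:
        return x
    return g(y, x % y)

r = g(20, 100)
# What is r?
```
Call trace:
g(x=20, y=100)
  g(x=100, y=20)
    g(x=20, y=0)
    -> return 20
  -> return 20
-> return 20

Final answer: 20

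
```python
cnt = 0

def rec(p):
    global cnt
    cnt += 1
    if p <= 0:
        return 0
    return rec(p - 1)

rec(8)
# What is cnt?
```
Call trace:
rec(p=8)
  rec(p=7)
    rec(p=6)
      rec(p=5)
        rec(p=4)
          rec(p=3)
            rec(p=2)
              rec(p=1)
                rec(p=0)
                -> return 0
              -> return 0
            -> return 0
          -> return 0
        -> return 0
      -> return 0
    -> return 0
  -> return 0
-> return 0

cnt is incremented once per call. rec is entered once for each p = 8, 7, 6, 5, 4, 3, 2, 1, 0 (the p <= 0 call returns without recursing), i.e. 8 + 1 calls.
cnt = 9

Final answer: 9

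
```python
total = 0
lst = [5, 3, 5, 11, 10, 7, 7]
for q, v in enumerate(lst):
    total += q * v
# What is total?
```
Trace:
  total=0
  total=0, q=0, v=5
  total=3, q=1, v=3
  total=13, q=2, v=5
  total=46, q=3, v=11
  total=86, q=4, v=10
  total=121, q=5, v=7
  total=163, q=6, v=7

Final answer: 163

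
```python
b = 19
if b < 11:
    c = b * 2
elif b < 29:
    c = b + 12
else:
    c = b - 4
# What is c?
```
Trace:
  b=19
  b=19, c=31

Final answer: 31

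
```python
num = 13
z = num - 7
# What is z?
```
Trace:
  num=13
  num=13, z=6

Final answer: 6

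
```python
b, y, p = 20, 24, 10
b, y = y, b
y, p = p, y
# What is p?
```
Trace:
  b=20, y=24, p=10
  b=24, y=20, p=10
  b=24, y=10, p=20

Final answer: 20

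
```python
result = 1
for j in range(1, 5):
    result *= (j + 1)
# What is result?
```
Trace:
  result=1
  result=2, j=1
  result=6, j=2
  result=24, j=3
  result=120, j=4

Final answer: 120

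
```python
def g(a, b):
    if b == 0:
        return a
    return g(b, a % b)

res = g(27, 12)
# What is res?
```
Call trace:
g(a=27, b=12)
  g(a=12, b=3)
    g(a=3, b=0)
    -> return 3
  -> return 3
-> return 3

Final answer: 3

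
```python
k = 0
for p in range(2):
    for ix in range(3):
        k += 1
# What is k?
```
Trace:
  k=0
  k=1, p=0, ix=0
  k=2, p=0, ix=1
  k=3, p=0, ix=2
  k=4, p=1, ix=0
  k=5, p=1, ix=1
  k=6, p=1, ix=2

Final answer: 6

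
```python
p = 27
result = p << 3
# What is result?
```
Trace:
  p=27
  p=27, result=216

Final answer: 216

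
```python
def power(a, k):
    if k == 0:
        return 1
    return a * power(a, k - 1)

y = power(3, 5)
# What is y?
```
Call trace:
power(a=3, k=5)
  power(a=3, k=4)
    power(a=3, k=3)
      power(a=3, k=2)
        power(a=3, k=1)
          power(a=3, k=0)
          -> return 1
        -> return 3
      -> return 9
    -> return 27
  -> return 81
-> return 243

Final answer: 243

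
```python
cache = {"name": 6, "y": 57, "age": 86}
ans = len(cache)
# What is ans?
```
Trace:
  cache={'name': 6, 'y': 57, 'age': 86}
  cache={'name': 6, 'y': 57, 'age': 86}, ans=3

Final answer: 3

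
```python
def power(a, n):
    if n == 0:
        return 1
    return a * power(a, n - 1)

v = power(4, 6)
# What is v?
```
Call trace:
power(a=4, n=6)
  power(a=4, n=5)
    power(a=4, n=4)
      power(a=4, n=3)
        power(a=4, n=2)
          power(a=4, n=1)
            power(a=4, n=0)
            -> return 1
          -> return 4
        -> return 16
      -> return 64
    -> return 256
  -> return 1024
-> return 4096

Final answer: 4096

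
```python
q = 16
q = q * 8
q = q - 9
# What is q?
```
Trace:
  q=16
  q=128
  q=119

Final answer: 119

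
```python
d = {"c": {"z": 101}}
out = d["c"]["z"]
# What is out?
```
Trace:
  d={'c': {'z': 101}}
  d={'c': {'z': 101}}, out=101

Final answer: 101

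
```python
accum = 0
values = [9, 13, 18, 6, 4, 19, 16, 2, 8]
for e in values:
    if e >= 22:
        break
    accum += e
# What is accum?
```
Trace:
  accum=0
  accum=9, e=9
  accum=22, e=13
  accum=40, e=18
  accum=46, e=6
  accum=50, e=4
  accum=69, e=19
  accum=85, e=16
  accum=87, e=2
  accum=95, e=8

Final answer: 95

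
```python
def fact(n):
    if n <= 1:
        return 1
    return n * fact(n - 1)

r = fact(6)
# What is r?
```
Call trace:
fact(n=6)
  fact(n=5)
    fact(n=4)
      fact(n=3)
        fact(n=2)
          fact(n=1)
          -> return 1
        -> return 2
      -> return 6
    -> return 24
  -> return 120
-> return 720

Final answer: 720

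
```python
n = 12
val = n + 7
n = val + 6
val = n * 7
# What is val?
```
Trace:
  n=12
  n=12, val=19
  n=25, val=19
  n=25, val=175

Final answer: 175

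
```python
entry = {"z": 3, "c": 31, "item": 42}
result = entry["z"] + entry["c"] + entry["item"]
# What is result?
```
Trace:
  entry={'z': 3, 'c': 31, 'item': 42}
  entry={'z': 3, 'c': 31, 'item': 42}, result=76

Final answer: 76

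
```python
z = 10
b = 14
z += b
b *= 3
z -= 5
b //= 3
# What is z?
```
Trace:
  z=10
  z=10, b=14
  z=24, b=14
  z=24, b=42
  z=19, b=42
  z=19, b=14

Final answer: 19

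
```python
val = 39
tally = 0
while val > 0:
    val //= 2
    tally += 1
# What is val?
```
Trace:
  val=39
  val=39, tally=0
  val=19, tally=1
  val=9, tally=2
  val=4, tally=3
  val=2, tally=4
  val=1, tally=5
  val=0, tally=6

Final answer: 0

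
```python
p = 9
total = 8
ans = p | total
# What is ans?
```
Trace:
  p=9
  p=9, total=8
  p=9, total=8, ans=9

Final answer: 9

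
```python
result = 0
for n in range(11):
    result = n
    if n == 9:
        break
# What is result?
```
Trace:
  result=0
  result=0, n=0
  result=1, n=1
  result=2, n=2
  result=3, n=3
  result=4, n=4
  result=5, n=5
  result=6, n=6
  result=7, n=7
  result=8, n=8
  result=9, n=9

Final answer: 9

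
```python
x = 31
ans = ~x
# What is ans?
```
Trace:
  x=31
  x=31, ans=-32

Final answer: -32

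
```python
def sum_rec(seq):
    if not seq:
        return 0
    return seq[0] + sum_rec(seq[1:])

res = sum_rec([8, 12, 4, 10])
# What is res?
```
Call trace:
sum_rec(seq=[8, 12, 4, 10])
  sum_rec(seq=[12, 4, 10])
    sum_rec(seq=[4, 10])
      sum_rec(seq=[10])
        sum_rec(seq=[])
        -> return 0
      -> return 10
    -> return 14
  -> return 26
-> return 34

Final answer: 34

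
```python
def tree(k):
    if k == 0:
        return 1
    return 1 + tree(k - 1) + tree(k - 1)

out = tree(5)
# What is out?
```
Call trace (a repeated sub-call is expanded the first time; later identical calls just restate its return value):
tree(k=5)
  tree(k=4)
    tree(k=3)
      tree(k=2)
        tree(k=1)
          tree(k=0)
          -> return 1
          tree(k=0)
          -> return 1
        -> return 3
        tree(k=1) -> return 3  (same call as traced above)
      -> return 7
      tree(k=2) -> return 7  (same call as traced above)
    -> return 15
    tree(k=3) -> return 15  (same call as traced above)
  -> return 31
  tree(k=4) -> return 31  (same call as traced above)
-> return 63

Final answer: 63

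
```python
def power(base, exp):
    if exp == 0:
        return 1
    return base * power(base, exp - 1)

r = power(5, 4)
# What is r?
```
Call trace:
power(base=5, exp=4)
  power(base=5, exp=3)
    power(base=5, exp=2)
      power(base=5, exp=1)
        power(base=5, exp=0)
        -> return 1
      -> return 5
    -> return 25
  -> return 125
-> return 625

Final answer: 625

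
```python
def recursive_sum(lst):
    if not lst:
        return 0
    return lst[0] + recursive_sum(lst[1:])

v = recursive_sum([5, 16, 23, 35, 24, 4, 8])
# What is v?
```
Call trace:
recursive_sum(lst=[5, 16, 23, 35, 24, 4, 8])
  recursive_sum(lst=[16, 23, 35, 24, 4, 8])
    recursive_sum(lst=[23, 35, 24, 4, 8])
      recursive_sum(lst=[35, 24, 4, 8])
        recursive_sum(lst=[24, 4, 8])
          recursive_sum(lst=[4, 8])
            recursive_sum(lst=[8])
              recursive_sum(lst=[])
              -> return 0
            -> return 8
          -> return 12
        -> return 36
      -> return 71
    -> return 94
  -> return 110
-> return 115

Final answer: 115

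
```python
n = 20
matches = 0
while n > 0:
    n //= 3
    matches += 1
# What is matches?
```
Trace:
  n=20
  n=20, matches=0
  n=6, matches=1
  n=2, matches=2
  n=0, matches=3

Final answer: 3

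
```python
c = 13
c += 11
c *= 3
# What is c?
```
Trace:
  c=13
  c=24
  c=72

Final answer: 72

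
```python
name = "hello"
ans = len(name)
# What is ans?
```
Trace:
  name='hello'
  name='hello', ans=5

Final answer: 5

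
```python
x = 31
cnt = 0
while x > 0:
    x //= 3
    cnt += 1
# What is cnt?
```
Trace:
  x=31
  x=31, cnt=0
  x=10, cnt=1
  x=3, cnt=2
  x=1, cnt=3
  x=0, cnt=4

Final answer: 4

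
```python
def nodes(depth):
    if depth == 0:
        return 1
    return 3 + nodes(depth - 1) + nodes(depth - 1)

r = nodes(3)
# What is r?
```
Call trace (a repeated sub-call is expanded the first time; later identical calls just restate its return value):
nodes(depth=3)
  nodes(depth=2)
    nodes(depth=1)
      nodes(depth=0)
      -> return 1
      nodes(depth=0)
      -> return 1
    -> return 5
    nodes(depth=1) -> return 5  (same call as traced above)
  -> return 13
  nodes(depth=2) -> return 13  (same call as traced above)
-> return 29

Final answer: 29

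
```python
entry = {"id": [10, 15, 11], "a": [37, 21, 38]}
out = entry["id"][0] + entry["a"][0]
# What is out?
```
Trace:
  entry={'id': [10, 15, 11], 'a': [37, 21, 38]}
  entry={'id': [10, 15, 11], 'a': [37, 21, 38]}, out=47

Final answer: 47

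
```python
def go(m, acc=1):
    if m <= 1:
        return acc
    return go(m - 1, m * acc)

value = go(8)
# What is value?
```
Call trace:
go(m=8, acc=1)
  go(m=7, acc=8)
    go(m=6, acc=56)
      go(m=5, acc=336)
        go(m=4, acc=1680)
          go(m=3, acc=6720)
            go(m=2, acc=20160)
              go(m=1, acc=40320)
              -> return 40320
            -> return 40320
          -> return 40320
        -> return 40320
      -> return 40320
    -> return 40320
  -> return 40320
-> return 40320

Final answer: 40320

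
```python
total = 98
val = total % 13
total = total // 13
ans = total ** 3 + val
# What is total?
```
Trace:
  total=98
  total=98, val=7
  total=7, val=7
  total=7, val=7, ans=350

Final answer: 7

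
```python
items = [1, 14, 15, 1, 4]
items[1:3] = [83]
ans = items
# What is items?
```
Trace:
  items=[1, 14, 15, 1, 4]
  items=[1, 83, 1, 4]
  items=[1, 83, 1, 4], ans=[1, 83, 1, 4]

Final answer: [1, 83, 1, 4]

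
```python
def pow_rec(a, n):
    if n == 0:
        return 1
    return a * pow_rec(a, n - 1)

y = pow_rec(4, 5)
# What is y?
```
Call trace:
pow_rec(a=4, n=5)
  pow_rec(a=4, n=4)
    pow_rec(a=4, n=3)
      pow_rec(a=4, n=2)
        pow_rec(a=4, n=1)
          pow_rec(a=4, n=0)
          -> return 1
        -> return 4
      -> return 16
    -> return 64
  -> return 256
-> return 1024

Final answer: 1024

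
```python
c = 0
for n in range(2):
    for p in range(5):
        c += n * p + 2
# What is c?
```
Trace:
  c=0
  c=2, n=0, p=0
  c=4, n=0, p=1
  c=6, n=0, p=2
  c=8, n=0, p=3
  c=10, n=0, p=4
  c=12, n=1, p=0
  c=15, n=1, p=1
  c=19, n=1, p=2
  c=24, n=1, p=3
  c=30, n=1, p=4

Final answer: 30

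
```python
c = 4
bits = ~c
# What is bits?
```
Trace:
  c=4
  c=4, bits=-5

Final answer: -5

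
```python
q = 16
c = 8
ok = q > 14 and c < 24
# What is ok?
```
Trace:
  q=16
  q=16, c=8
  q=16, c=8, ok=True

Final answer: True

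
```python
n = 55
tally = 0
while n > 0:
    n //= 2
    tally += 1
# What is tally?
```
Trace:
  n=55
  n=55, tally=0
  n=27, tally=1
  n=13, tally=2
  n=6, tally=3
  n=3, tally=4
  n=1, tally=5
  n=0, tally=6

Final answer: 6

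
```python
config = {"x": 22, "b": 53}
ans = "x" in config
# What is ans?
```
Trace:
  config={'x': 22, 'b': 53}
  config={'x': 22, 'b': 53}, ans=True

Final answer: True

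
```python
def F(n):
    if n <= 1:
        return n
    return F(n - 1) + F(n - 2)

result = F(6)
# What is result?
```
Call trace (a repeated sub-call is expanded the first time; later identical calls just restate its return value):
F(n=6)
  F(n=5)
    F(n=4)
      F(n=3)
        F(n=2)
          F(n=1)
          -> return 1
          F(n=0)
          -> return 0
        -> return 1
        F(n=1)
        -> return 1
      -> return 2
      F(n=2) -> return 1  (same call as traced above)
    -> return 3
    F(n=3) -> return 2  (same call as traced above)
  -> return 5
  F(n=4) -> return 3  (same call as traced above)
-> return 8

Final answer: 8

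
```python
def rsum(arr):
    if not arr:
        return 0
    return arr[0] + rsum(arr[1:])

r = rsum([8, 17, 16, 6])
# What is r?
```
Call trace:
rsum(arr=[8, 17, 16, 6])
  rsum(arr=[17, 16, 6])
    rsum(arr=[16, 6])
      rsum(arr=[6])
        rsum(arr=[])
        -> return 0
      -> return 6
    -> return 22
  -> return 39
-> return 47

Final answer: 47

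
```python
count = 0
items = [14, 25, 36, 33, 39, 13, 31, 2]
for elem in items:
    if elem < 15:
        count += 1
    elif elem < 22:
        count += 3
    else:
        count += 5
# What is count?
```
Trace:
  count=0
  count=1, elem=14
  count=6, elem=25
  count=11, elem=36
  count=16, elem=33
  count=21, elem=39
  count=22, elem=13
  count=27, elem=31
  count=28, elem=2

Final answer: 28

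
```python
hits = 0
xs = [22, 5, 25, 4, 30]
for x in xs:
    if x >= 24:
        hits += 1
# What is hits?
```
Trace:
  hits=0
  hits=0, x=22
  hits=0, x=5
  hits=1, x=25
  hits=1, x=4
  hits=2, x=30

Final answer: 2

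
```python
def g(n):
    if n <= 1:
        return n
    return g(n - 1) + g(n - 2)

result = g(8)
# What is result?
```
Call trace (a repeated sub-call is expanded the first time; later identical calls just restate its return value):
g(n=8)
  g(n=7)
    g(n=6)
      g(n=5)
        g(n=4)
          g(n=3)
            g(n=2)
              g(n=1)
              -> return 1
              g(n=0)
              -> return 0
            -> return 1
            g(n=1)
            -> return 1
          -> return 2
          g(n=2) -> return 1  (same call as traced above)
        -> return 3
        g(n=3) -> return 2  (same call as traced above)
      -> return 5
      g(n=4) -> return 3  (same call as traced above)
    -> return 8
    g(n=5) -> return 5  (same call as traced above)
  -> return 13
  g(n=6) -> return 8  (same call as traced above)
-> return 21

Final answer: 21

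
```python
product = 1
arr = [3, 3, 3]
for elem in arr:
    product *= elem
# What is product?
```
Trace:
  product=1
  product=3, elem=3
  product=9, elem=3
  product=27, elem=3

Final answer: 27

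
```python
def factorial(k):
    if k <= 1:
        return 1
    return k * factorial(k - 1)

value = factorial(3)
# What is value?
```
Call trace:
factorial(k=3)
  factorial(k=2)
    factorial(k=1)
    -> return 1
  -> return 2
-> return 6

Final answer: 6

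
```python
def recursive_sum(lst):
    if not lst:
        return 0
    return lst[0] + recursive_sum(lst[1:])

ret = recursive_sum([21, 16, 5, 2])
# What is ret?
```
Call trace:
recursive_sum(lst=[21, 16, 5, 2])
  recursive_sum(lst=[16, 5, 2])
    recursive_sum(lst=[5, 2])
      recursive_sum(lst=[2])
        recursive_sum(lst=[])
        -> return 0
      -> return 2
    -> return 7
  -> return 23
-> return 44

Final answer: 44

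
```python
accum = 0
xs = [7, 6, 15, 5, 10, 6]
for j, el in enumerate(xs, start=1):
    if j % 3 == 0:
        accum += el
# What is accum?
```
Trace:
  accum=0
  accum=0, j=1, el=7
  accum=0, j=2, el=6
  accum=15, j=3, el=15
  accum=15, j=4, el=5
  accum=15, j=5, el=10
  accum=21, j=6, el=6

Final answer: 21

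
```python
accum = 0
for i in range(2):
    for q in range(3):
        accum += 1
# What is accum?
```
Trace:
  accum=0
  accum=1, i=0, q=0
  accum=2, i=0, q=1
  accum=3, i=0, q=2
  accum=4, i=1, q=0
  accum=5, i=1, q=1
  accum=6, i=1, q=2

Final answer: 6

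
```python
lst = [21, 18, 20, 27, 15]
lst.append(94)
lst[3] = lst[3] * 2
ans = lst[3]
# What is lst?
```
Trace:
  lst=[21, 18, 20, 27, 15]
  lst=[21, 18, 20, 27, 15, 94]
  lst=[21, 18, 20, 54, 15, 94]
  lst=[21, 18, 20, 54, 15, 94], ans=54

Final answer: [21, 18, 20, 54, 15, 94]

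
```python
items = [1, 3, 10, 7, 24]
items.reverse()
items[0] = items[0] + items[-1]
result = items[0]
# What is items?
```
Trace:
  items=[1, 3, 10, 7, 24]
  items=[24, 7, 10, 3, 1]
  items=[25, 7, 10, 3, 1]
  items=[25, 7, 10, 3, 1], result=25

Final answer: [25, 7, 10, 3, 1]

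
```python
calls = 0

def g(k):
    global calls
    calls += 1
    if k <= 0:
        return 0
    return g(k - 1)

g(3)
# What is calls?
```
Call trace:
g(k=3)
  g(k=2)
    g(k=1)
      g(k=0)
      -> return 0
    -> return 0
  -> return 0
-> return 0

calls is incremented once per call. g is entered once for each k = 3, 2, 1, 0 (the k <= 0 call returns without recursing), i.e. 3 + 1 calls.
calls = 4

Final answer: 4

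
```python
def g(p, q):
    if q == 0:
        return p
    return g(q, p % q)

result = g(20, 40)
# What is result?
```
Call trace:
g(p=20, q=40)
  g(p=40, q=20)
    g(p=20, q=0)
    -> return 20
  -> return 20
-> return 20

Final answer: 20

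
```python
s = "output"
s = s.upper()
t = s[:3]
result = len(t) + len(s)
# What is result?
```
Trace:
  s='output'
  s='OUTPUT'
  s='OUTPUT', t='OUT'
  s='OUTPUT', t='OUT', result=9

Final answer: 9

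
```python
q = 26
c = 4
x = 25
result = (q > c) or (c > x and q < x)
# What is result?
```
Trace:
  q=26
  q=26, c=4
  q=26, c=4, x=25
  q=26, c=4, x=25, result=True

Final answer: True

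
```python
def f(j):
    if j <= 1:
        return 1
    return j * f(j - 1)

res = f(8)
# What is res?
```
Call trace:
f(j=8)
  f(j=7)
    f(j=6)
      f(j=5)
        f(j=4)
          f(j=3)
            f(j=2)
              f(j=1)
              -> return 1
            -> return 2
          -> return 6
        -> return 24
      -> return 120
    -> return 720
  -> return 5040
-> return 40320

Final answer: 40320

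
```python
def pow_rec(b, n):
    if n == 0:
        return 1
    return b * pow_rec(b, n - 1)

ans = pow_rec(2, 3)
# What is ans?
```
Call trace:
pow_rec(b=2, n=3)
  pow_rec(b=2, n=2)
    pow_rec(b=2, n=1)
      pow_rec(b=2, n=0)
      -> return 1
    -> return 2
  -> return 4
-> return 8

Final answer: 8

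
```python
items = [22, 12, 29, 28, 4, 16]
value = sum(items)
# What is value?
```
Trace:
  items=[22, 12, 29, 28, 4, 16]
  items=[22, 12, 29, 28, 4, 16], value=111

Final answer: 111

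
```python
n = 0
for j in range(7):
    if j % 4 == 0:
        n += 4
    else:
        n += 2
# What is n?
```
Trace:
  n=0
  n=4, j=0
  n=6, j=1
  n=8, j=2
  n=10, j=3
  n=14, j=4
  n=16, j=5
  n=18, j=6

Final answer: 18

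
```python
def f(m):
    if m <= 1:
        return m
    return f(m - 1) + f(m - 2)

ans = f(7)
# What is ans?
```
Call trace (a repeated sub-call is expanded the first time; later identical calls just restate its return value):
f(m=7)
  f(m=6)
    f(m=5)
      f(m=4)
        f(m=3)
          f(m=2)
            f(m=1)
            -> return 1
            f(m=0)
            -> return 0
          -> return 1
          f(m=1)
          -> return 1
        -> return 2
        f(m=2) -> return 1  (same call as traced above)
      -> return 3
      f(m=3) -> return 2  (same call as traced above)
    -> return 5
    f(m=4) -> return 3  (same call as traced above)
  -> return 8
  f(m=5) -> return 5  (same call as traced above)
-> return 13

Final answer: 13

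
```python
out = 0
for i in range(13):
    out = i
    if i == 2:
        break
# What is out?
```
Trace:
  out=0
  out=0, i=0
  out=1, i=1
  out=2, i=2

Final answer: 2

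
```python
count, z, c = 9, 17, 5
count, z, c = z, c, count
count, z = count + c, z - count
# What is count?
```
Trace:
  count=9, z=17, c=5
  count=17, z=5, c=9
  count=26, z=-12, c=9

Final answer: 26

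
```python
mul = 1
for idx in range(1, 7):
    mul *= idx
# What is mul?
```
Trace:
  mul=1
  mul=1, idx=1
  mul=2, idx=2
  mul=6, idx=3
  mul=24, idx=4
  mul=120, idx=5
  mul=720, idx=6

Final answer: 720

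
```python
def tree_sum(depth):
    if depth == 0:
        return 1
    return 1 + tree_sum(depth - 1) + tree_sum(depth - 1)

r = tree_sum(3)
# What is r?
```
Call trace (a repeated sub-call is expanded the first time; later identical calls just restate its return value):
tree_sum(depth=3)
  tree_sum(depth=2)
    tree_sum(depth=1)
      tree_sum(depth=0)
      -> return 1
      tree_sum(depth=0)
      -> return 1
    -> return 3
    tree_sum(depth=1) -> return 3  (same call as traced above)
  -> return 7
  tree_sum(depth=2) -> return 7  (same call as traced above)
-> return 15

Final answer: 15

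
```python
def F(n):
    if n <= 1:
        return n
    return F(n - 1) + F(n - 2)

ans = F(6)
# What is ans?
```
Call trace (a repeated sub-call is expanded the first time; later identical calls just restate its return value):
F(n=6)
  F(n=5)
    F(n=4)
      F(n=3)
        F(n=2)
          F(n=1)
          -> return 1
          F(n=0)
          -> return 0
        -> return 1
        F(n=1)
        -> return 1
      -> return 2
      F(n=2) -> return 1  (same call as traced above)
    -> return 3
    F(n=3) -> return 2  (same call as traced above)
  -> return 5
  F(n=4) -> return 3  (same call as traced above)
-> return 8

Final answer: 8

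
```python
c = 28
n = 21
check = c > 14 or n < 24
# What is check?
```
Trace:
  c=28
  c=28, n=21
  c=28, n=21, check=True

Final answer: True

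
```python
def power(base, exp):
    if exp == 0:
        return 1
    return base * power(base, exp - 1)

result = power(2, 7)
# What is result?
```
Call trace:
power(base=2, exp=7)
  power(base=2, exp=6)
    power(base=2, exp=5)
      power(base=2, exp=4)
        power(base=2, exp=3)
          power(base=2, exp=2)
            power(base=2, exp=1)
              power(base=2, exp=0)
              -> return 1
            -> return 2
          -> return 4
        -> return 8
      -> return 16
    -> return 32
  -> return 64
-> return 128

Final answer: 128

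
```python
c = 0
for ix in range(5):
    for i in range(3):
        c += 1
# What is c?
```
Trace:
  c=0
  c=1, ix=0, i=0
  c=2, ix=0, i=1
  c=3, ix=0, i=2
  c=4, ix=1, i=0
  c=5, ix=1, i=1
  c=6, ix=1, i=2
  c=7, ix=2, i=0
  c=8, ix=2, i=1
  c=9, ix=2, i=2
  c=10, ix=3, i=0
  c=11, ix=3, i=1
  c=12, ix=3, i=2
  c=13, ix=4, i=0
  c=14, ix=4, i=1
  c=15, ix=4, i=2

Final answer: 15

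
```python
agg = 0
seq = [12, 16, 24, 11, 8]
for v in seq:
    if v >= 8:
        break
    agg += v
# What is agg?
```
Trace:
  agg=0
  agg=0, v=12

Final answer: 0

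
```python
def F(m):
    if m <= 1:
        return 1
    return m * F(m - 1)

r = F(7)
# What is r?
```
Call trace:
F(m=7)
  F(m=6)
    F(m=5)
      F(m=4)
        F(m=3)
          F(m=2)
            F(m=1)
            -> return 1
          -> return 2
        -> return 6
      -> return 24
    -> return 120
  -> return 720
-> return 5040

Final answer: 5040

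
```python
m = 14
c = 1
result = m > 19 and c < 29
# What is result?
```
Trace:
  m=14
  m=14, c=1
  m=14, c=1, result=False

Final answer: False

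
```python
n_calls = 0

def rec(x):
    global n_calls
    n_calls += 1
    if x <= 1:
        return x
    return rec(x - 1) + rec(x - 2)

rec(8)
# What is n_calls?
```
Call trace (a repeated sub-call is expanded the first time; later identical calls just restate its return value):
rec(x=8)
  rec(x=7)
    rec(x=6)
      rec(x=5)
        rec(x=4)
          rec(x=3)
            rec(x=2)
              rec(x=1)
              -> return 1
              rec(x=0)
              -> return 0
            -> return 1
            rec(x=1)
            -> return 1
          -> return 2
          rec(x=2) -> return 1  (same call as traced above)
        -> return 3
        rec(x=3) -> return 2  (same call as traced above)
      -> return 5
      rec(x=4) -> return 3  (same call as traced above)
    -> return 8
    rec(x=5) -> return 5  (same call as traced above)
  -> return 13
  rec(x=6) -> return 8  (same call as traced above)
-> return 21

n_calls is incremented once per call, so count the calls in each subtree. Let C(x) = number of calls made by rec(x).
C(0) = C(1) = 1 (base case, no recursion); C(x) = 1 + C(x - 1) + C(x - 2) otherwise.
C(2) = 1 + C(1) + C(0) = 1 + 1 + 1 = 3
C(3) = 1 + C(2) + C(1) = 1 + 3 + 1 = 5
C(4) = 1 + C(3) + C(2) = 1 + 5 + 3 = 9
C(5) = 1 + C(4) + C(3) = 1 + 9 + 5 = 15
C(6) = 1 + C(5) + C(4) = 1 + 15 + 9 = 25
C(7) = 1 + C(6) + C(5) = 1 + 25 + 15 = 41
C(8) = 1 + C(7) + C(6) = 1 + 41 + 25 = 67
n_calls = C(8) = 67

Final answer: 67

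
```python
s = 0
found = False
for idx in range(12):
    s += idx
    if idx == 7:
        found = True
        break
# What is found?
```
Trace:
  s=0
  s=0, found=False
  s=0, found=False, idx=0
  s=1, found=False, idx=1
  s=3, found=False, idx=2
  s=6, found=False, idx=3
  s=10, found=False, idx=4
  s=15, found=False, idx=5
  s=21, found=False, idx=6
  s=28, found=True, idx=7

Final answer: True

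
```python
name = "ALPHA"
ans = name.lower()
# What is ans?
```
Trace:
  name='ALPHA'
  name='ALPHA', ans='alpha'

Final answer: 'alpha'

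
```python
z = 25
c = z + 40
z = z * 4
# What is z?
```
Trace:
  z=25
  z=25, c=65
  z=100, c=65

Final answer: 100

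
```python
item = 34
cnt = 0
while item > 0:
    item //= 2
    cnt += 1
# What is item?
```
Trace:
  item=34
  item=34, cnt=0
  item=17, cnt=1
  item=8, cnt=2
  item=4, cnt=3
  item=2, cnt=4
  item=1, cnt=5
  item=0, cnt=6

Final answer: 0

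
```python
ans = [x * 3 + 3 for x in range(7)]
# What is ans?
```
Trace:
  x=0
  x=1
  x=2
  x=3
  x=4
  x=5
  x=6
  ans=[3, 6, 9, 12, 15, 18, 21]

Final answer: [3, 6, 9, 12, 15, 18, 21]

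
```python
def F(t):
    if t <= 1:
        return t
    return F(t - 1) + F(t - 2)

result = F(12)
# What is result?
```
Call trace (a repeated sub-call is expanded the first time; later identical calls just restate its return value):
F(t=12)
  F(t=11)
    F(t=10)
      F(t=9)
        F(t=8)
          F(t=7)
            F(t=6)
              F(t=5)
                F(t=4)
                  F(t=3)
                    F(t=2)
                      F(t=1)
                      -> return 1
                      F(t=0)
                      -> return 0
                    -> return 1
                    F(t=1)
                    -> return 1
                  -> return 2
                  F(t=2) -> return 1  (same call as traced above)
                -> return 3
                F(t=3) -> return 2  (same call as traced above)
              -> return 5
              F(t=4) -> return 3  (same call as traced above)
            -> return 8
            F(t=5) -> return 5  (same call as traced above)
          -> return 13
          F(t=6) -> return 8  (same call as traced above)
        -> return 21
        F(t=7) -> return 13  (same call as traced above)
      -> return 34
      F(t=8) -> return 21  (same call as traced above)
    -> return 55
    F(t=9) -> return 34  (same call as traced above)
  -> return 89
  F(t=10) -> return 55  (same call as traced above)
-> return 144

Final answer: 144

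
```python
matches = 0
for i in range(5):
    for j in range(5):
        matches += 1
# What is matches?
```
Trace:
  matches=0
  matches=1, i=0, j=0
  matches=2, i=0, j=1
  matches=3, i=0, j=2
  matches=4, i=0, j=3
  matches=5, i=0, j=4
  matches=6, i=1, j=0
  matches=7, i=1, j=1
  matches=8, i=1, j=2
  matches=9, i=1, j=3
  matches=10, i=1, j=4
  matches=11, i=2, j=0
  matches=12, i=2, j=1
  matches=13, i=2, j=2
  matches=14, i=2, j=3
  matches=15, i=2, j=4
  matches=16, i=3, j=0
  matches=17, i=3, j=1
  matches=18, i=3, j=2
  matches=19, i=3, j=3
  matches=20, i=3, j=4
  matches=21, i=4, j=0
  matches=22, i=4, j=1
  matches=23, i=4, j=2
  matches=24, i=4, j=3
  matches=25, i=4, j=4

Final answer: 25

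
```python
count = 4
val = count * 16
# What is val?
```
Trace:
  count=4
  count=4, val=64

Final answer: 64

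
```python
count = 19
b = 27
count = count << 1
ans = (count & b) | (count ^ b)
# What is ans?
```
Trace:
  count=19
  count=19, b=27
  count=38, b=27
  count=38, b=27, ans=63

Final answer: 63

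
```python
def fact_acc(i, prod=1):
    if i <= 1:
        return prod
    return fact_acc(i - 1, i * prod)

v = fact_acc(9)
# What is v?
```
Call trace:
fact_acc(i=9, prod=1)
  fact_acc(i=8, prod=9)
    fact_acc(i=7, prod=72)
      fact_acc(i=6, prod=504)
        fact_acc(i=5, prod=3024)
          fact_acc(i=4, prod=15120)
            fact_acc(i=3, prod=60480)
              fact_acc(i=2, prod=181440)
                fact_acc(i=1, prod=362880)
                -> return 362880
              -> return 362880
            -> return 362880
          -> return 362880
        -> return 362880
      -> return 362880
    -> return 362880
  -> return 362880
-> return 362880

Final answer: 362880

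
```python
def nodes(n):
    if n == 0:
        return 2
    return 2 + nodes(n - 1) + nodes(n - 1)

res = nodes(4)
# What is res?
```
Call trace (a repeated sub-call is expanded the first time; later identical calls just restate its return value):
nodes(n=4)
  nodes(n=3)
    nodes(n=2)
      nodes(n=1)
        nodes(n=0)
        -> return 2
        nodes(n=0)
        -> return 2
      -> return 6
      nodes(n=1) -> return 6  (same call as traced above)
    -> return 14
    nodes(n=2) -> return 14  (same call as traced above)
  -> return 30
  nodes(n=3) -> return 30  (same call as traced above)
-> return 62

Final answer: 62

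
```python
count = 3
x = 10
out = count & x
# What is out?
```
Trace:
  count=3
  count=3, x=10
  count=3, x=10, out=2

Final answer: 2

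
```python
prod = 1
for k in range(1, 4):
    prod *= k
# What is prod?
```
Trace:
  prod=1
  prod=1, k=1
  prod=2, k=2
  prod=6, k=3

Final answer: 6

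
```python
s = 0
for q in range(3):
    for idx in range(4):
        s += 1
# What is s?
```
Trace:
  s=0
  s=1, q=0, idx=0
  s=2, q=0, idx=1
  s=3, q=0, idx=2
  s=4, q=0, idx=3
  s=5, q=1, idx=0
  s=6, q=1, idx=1
  s=7, q=1, idx=2
  s=8, q=1, idx=3
  s=9, q=2, idx=0
  s=10, q=2, idx=1
  s=11, q=2, idx=2
  s=12, q=2, idx=3

Final answer: 12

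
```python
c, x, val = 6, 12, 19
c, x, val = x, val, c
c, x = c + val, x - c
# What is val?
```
Trace:
  c=6, x=12, val=19
  c=12, x=19, val=6
  c=18, x=7, val=6

Final answer: 6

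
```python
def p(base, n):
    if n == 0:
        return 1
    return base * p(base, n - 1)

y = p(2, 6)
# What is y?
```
Call trace:
p(base=2, n=6)
  p(base=2, n=5)
    p(base=2, n=4)
      p(base=2, n=3)
        p(base=2, n=2)
          p(base=2, n=1)
            p(base=2, n=0)
            -> return 1
          -> return 2
        -> return 4
      -> return 8
    -> return 16
  -> return 32
-> return 64

Final answer: 64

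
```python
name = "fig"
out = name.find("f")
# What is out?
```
Trace:
  name='fig'
  name='fig', out=0

Final answer: 0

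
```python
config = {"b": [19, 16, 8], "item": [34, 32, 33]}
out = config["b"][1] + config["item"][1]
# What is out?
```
Trace:
  config={'b': [19, 16, 8], 'item': [34, 32, 33]}
  config={'b': [19, 16, 8], 'item': [34, 32, 33]}, out=48

Final answer: 48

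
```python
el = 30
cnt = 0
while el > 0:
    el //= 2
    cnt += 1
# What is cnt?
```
Trace:
  el=30
  el=30, cnt=0
  el=15, cnt=1
  el=7, cnt=2
  el=3, cnt=3
  el=1, cnt=4
  el=0, cnt=5

Final answer: 5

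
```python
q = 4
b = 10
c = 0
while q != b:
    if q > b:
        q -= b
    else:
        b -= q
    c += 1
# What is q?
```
Trace:
  q=4
  q=4, b=10
  q=4, b=10, c=0
  q=4, b=6, c=1
  q=4, b=2, c=2
  q=2, b=2, c=3

Final answer: 2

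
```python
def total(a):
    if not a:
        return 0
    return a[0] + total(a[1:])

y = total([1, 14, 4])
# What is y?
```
Call trace:
total(a=[1, 14, 4])
  total(a=[14, 4])
    total(a=[4])
      total(a=[])
      -> return 0
    -> return 4
  -> return 18
-> return 19

Final answer: 19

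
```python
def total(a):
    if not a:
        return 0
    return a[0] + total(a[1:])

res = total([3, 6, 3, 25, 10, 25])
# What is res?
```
Call trace:
total(a=[3, 6, 3, 25, 10, 25])
  total(a=[6, 3, 25, 10, 25])
    total(a=[3, 25, 10, 25])
      total(a=[25, 10, 25])
        total(a=[10, 25])
          total(a=[25])
            total(a=[])
            -> return 0
          -> return 25
        -> return 35
      -> return 60
    -> return 63
  -> return 69
-> return 72

Final answer: 72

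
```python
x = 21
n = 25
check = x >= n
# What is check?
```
Trace:
  x=21
  x=21, n=25
  x=21, n=25, check=False

Final answer: False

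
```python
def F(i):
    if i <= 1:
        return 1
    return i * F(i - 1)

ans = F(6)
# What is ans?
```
Call trace:
F(i=6)
  F(i=5)
    F(i=4)
      F(i=3)
        F(i=2)
          F(i=1)
          -> return 1
        -> return 2
      -> return 6
    -> return 24
  -> return 120
-> return 720

Final answer: 720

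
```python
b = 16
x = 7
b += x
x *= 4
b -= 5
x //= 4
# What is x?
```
Trace:
  b=16
  b=16, x=7
  b=23, x=7
  b=23, x=28
  b=18, x=28
  b=18, x=7

Final answer: 7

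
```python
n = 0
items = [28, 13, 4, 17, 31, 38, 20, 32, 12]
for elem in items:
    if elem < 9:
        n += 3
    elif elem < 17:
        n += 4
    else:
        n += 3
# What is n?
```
Trace:
  n=0
  n=3, elem=28
  n=7, elem=13
  n=10, elem=4
  n=13, elem=17
  n=16, elem=31
  n=19, elem=38
  n=22, elem=20
  n=25, elem=32
  n=29, elem=12

Final answer: 29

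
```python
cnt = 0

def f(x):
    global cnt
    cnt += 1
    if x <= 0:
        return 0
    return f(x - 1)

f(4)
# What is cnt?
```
Call trace:
f(x=4)
  f(x=3)
    f(x=2)
      f(x=1)
        f(x=0)
        -> return 0
      -> return 0
    -> return 0
  -> return 0
-> return 0

cnt is incremented once per call. f is entered once for each x = 4, 3, 2, 1, 0 (the x <= 0 call returns without recursing), i.e. 4 + 1 calls.
cnt = 5

Final answer: 5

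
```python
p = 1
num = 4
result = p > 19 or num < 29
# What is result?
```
Trace:
  p=1
  p=1, num=4
  p=1, num=4, result=True

Final answer: True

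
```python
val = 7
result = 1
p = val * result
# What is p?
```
Trace:
  val=7
  val=7, result=1
  val=7, result=1, p=7

Final answer: 7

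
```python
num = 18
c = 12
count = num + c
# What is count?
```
Trace:
  num=18
  num=18, c=12
  num=18, c=12, count=30

Final answer: 30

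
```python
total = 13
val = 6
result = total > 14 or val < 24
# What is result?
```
Trace:
  total=13
  total=13, val=6
  total=13, val=6, result=True

Final answer: True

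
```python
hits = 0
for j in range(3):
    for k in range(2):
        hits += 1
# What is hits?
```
Trace:
  hits=0
  hits=1, j=0, k=0
  hits=2, j=0, k=1
  hits=3, j=1, k=0
  hits=4, j=1, k=1
  hits=5, j=2, k=0
  hits=6, j=2, k=1

Final answer: 6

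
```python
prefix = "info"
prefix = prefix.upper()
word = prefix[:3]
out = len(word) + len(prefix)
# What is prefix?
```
Trace:
  prefix='info'
  prefix='INFO'
  prefix='INFO', word='INF'
  prefix='INFO', word='INF', out=7

Final answer: 'INFO'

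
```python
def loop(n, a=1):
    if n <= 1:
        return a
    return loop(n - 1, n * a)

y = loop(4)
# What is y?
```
Call trace:
loop(n=4, a=1)
  loop(n=3, a=4)
    loop(n=2, a=12)
      loop(n=1, a=24)
      -> return 24
    -> return 24
  -> return 24
-> return 24

Final answer: 24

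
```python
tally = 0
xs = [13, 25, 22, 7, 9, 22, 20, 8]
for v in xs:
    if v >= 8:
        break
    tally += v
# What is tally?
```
Trace:
  tally=0
  tally=0, v=13

Final answer: 0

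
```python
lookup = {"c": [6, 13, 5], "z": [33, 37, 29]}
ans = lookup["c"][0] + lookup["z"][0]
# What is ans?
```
Trace:
  lookup={'c': [6, 13, 5], 'z': [33, 37, 29]}
  lookup={'c': [6, 13, 5], 'z': [33, 37, 29]}, ans=39

Final answer: 39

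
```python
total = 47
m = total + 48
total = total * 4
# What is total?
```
Trace:
  total=47
  total=47, m=95
  total=188, m=95

Final answer: 188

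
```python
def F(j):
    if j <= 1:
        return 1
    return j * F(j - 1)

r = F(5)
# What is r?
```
Call trace:
F(j=5)
  F(j=4)
    F(j=3)
      F(j=2)
        F(j=1)
        -> return 1
      -> return 2
    -> return 6
  -> return 24
-> return 120

Final answer: 120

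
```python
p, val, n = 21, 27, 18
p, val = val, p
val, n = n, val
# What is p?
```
Trace:
  p=21, val=27, n=18
  p=27, val=21, n=18
  p=27, val=18, n=21

Final answer: 27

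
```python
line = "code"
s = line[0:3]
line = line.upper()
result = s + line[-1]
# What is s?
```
Trace:
  line='code'
  line='code', s='cod'
  line='CODE', s='cod'
  line='CODE', s='cod', result='codE'

Final answer: 'cod'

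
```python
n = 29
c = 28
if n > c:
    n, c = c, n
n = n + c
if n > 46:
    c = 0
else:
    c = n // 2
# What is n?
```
Trace:
  n=29
  n=29, c=28
  n=28, c=29
  n=57, c=29
  n=57, c=0

Final answer: 57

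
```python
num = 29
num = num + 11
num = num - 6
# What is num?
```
Trace:
  num=29
  num=40
  num=34

Final answer: 34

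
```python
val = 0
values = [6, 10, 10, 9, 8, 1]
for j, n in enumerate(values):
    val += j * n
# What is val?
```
Trace:
  val=0
  val=0, j=0, n=6
  val=10, j=1, n=10
  val=30, j=2, n=10
  val=57, j=3, n=9
  val=89, j=4, n=8
  val=94, j=5, n=1

Final answer: 94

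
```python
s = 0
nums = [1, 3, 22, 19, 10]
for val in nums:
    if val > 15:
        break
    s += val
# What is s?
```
Trace:
  s=0
  s=1, val=1
  s=4, val=3
  s=4, val=22

Final answer: 4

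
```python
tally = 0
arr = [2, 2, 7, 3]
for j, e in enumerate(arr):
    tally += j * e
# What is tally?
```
Trace:
  tally=0
  tally=0, j=0, e=2
  tally=2, j=1, e=2
  tally=16, j=2, e=7
  tally=25, j=3, e=3

Final answer: 25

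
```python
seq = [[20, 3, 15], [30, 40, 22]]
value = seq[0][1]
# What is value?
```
Trace:
  seq=[[20, 3, 15], [30, 40, 22]]
  seq=[[20, 3, 15], [30, 40, 22]], value=3

Final answer: 3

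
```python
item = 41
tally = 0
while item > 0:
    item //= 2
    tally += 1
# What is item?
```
Trace:
  item=41
  item=41, tally=0
  item=20, tally=1
  item=10, tally=2
  item=5, tally=3
  item=2, tally=4
  item=1, tally=5
  item=0, tally=6

Final answer: 0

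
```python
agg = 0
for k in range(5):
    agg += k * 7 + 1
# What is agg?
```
Trace:
  agg=0
  agg=1, k=0
  agg=9, k=1
  agg=24, k=2
  agg=46, k=3
  agg=75, k=4

Final answer: 75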